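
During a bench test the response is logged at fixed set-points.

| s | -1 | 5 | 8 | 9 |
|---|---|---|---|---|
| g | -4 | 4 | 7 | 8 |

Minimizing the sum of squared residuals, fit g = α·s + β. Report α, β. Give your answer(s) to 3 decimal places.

From the data, Σs·s = 171, Σs = 21, Σ1 = 4.
Moment sums: Σs·g = 152, Σg = 15.
XᵀX·[α, β]ᵀ = Xᵀg becomes [[171, 21]; [21, 4]]·[α, β]ᵀ = [152, 15]ᵀ.
Determinant 171·4 − 21² = 243.
α = (152·4 − 21·15)/243 = 293/243; β = (171·15 − 21·152)/243 = -209/81.

α = 1.206, β = -2.580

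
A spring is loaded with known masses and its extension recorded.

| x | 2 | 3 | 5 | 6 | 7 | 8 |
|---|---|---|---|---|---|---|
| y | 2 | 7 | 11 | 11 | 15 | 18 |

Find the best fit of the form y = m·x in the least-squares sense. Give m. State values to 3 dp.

Compute the Gram sums: Σx·x = 187.
And Σx·y = 395.
Hence m = 395 / 187 ≈ 2.1123.

m = 2.112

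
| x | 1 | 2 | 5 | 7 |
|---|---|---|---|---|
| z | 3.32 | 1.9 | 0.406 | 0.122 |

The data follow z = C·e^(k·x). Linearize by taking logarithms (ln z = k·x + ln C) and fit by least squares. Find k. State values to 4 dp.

Linearized form: ln z = k·x + ln C. From the 4 transformed points,
AᵀA = [[79.0000, 15.0000]; [15.0000, 4]], rhs = [-16.7495, -1.1633]ᵀ  (here Σx = 15.0000, Σ(x)² = 79.0000, Σln z = -1.1633, Σx·ln z = -16.7495).
Δ = 79.0000·4 − (15.0000)² = 91.0000; k = (-16.7495·4 − 15.0000·-1.1633)/91.0000 = -0.54449, ln C = (79.0000·-1.1633 − 15.0000·-16.7495)/91.0000 = 1.75099.

k = -0.5445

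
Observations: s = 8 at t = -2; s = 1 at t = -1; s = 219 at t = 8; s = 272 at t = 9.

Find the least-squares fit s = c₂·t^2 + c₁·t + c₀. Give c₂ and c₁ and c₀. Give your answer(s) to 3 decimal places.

c₂ = 3.000, c₁ = 3.089, c₀ = 1.688

Sums needed: Σt^2·t^2 = 10674, Σt^2·t = 1232, Σt^2 = 150, Σt·t = 150, Σt = 14, Σ1 = 4.
Moment sums: Σt^2·s = 36081, Σt·s = 4183, Σs = 500.
Row-reducing yields c₂ = 3, c₁ = 312/101, c₀ = 341/202.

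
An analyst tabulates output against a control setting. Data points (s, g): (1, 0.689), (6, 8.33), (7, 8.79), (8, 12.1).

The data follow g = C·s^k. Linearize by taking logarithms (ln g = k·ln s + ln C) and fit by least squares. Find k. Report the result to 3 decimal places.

Taking logs, ln g = k·ln s + ln C, so regress ln g on ln s.
Σln s = 5.8171, Σ(ln s)² = 11.3210, Σln g = 6.4142, Σln s·ln g = 13.2124.
Equations: 11.3210·k + 5.8171·ln C = 13.2124;  5.8171·k + 4·ln C = 6.4142.
Solving (det = 11.4454): k = 1.35755, ln C = -0.37072.

k = 1.358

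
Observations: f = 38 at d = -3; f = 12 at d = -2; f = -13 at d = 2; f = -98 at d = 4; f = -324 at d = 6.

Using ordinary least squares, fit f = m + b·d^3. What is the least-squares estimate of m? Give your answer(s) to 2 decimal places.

m = -1.37

Forming AᵀA = [[5, 253]; [253, 51609]] and Aᵀf = [-385, -77482]ᵀ gives AᵀA·[m, b]ᵀ = Aᵀf.
det = 5·51609 − 253² = 194036.
m = ((-385)·51609 − 253·(-77482))/194036 = -266519/194036; b = (5·(-77482) − 253·(-385))/194036 = -290005/194036.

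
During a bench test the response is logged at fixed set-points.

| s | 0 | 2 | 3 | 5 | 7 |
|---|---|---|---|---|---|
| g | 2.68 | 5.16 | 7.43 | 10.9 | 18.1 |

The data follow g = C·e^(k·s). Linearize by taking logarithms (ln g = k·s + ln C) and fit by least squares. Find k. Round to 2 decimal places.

Linearized form: ln g = k·s + ln C. From the 5 transformed points,
Over the data: Σs = 17.0000, Σ(s)² = 87.0000, Σln g = 9.9170, Σs·ln g = 41.5136.
Normal system: [[87.0000, 17.0000]; [17.0000, 5]]·[k, ln C]ᵀ = [41.5136, 9.9170]ᵀ.
Slope k = (n·Σs·ln g − Σs·Σln g)/(n·Σ(s)² − (Σs)²) = (5·41.5136 − 17.0000·9.9170)/146.0000 = 0.26699; ln C = (Σln g − k·Σs)/n = 1.07564.

k = 0.27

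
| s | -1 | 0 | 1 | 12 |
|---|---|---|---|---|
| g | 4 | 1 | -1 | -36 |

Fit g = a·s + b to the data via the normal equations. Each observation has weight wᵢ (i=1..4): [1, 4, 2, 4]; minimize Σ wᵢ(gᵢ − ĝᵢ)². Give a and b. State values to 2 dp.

With design matrix M, MᵀWM = [[579, 49]; [49, 11]] and MᵀWg = [-1734, -138]ᵀ.
det = 579·11 − 49² = 3968.
a = ((-1734)·11 − 49·(-138))/3968 = -1539/496; b = (579·(-138) − 49·(-1734))/3968 = 633/496.

a = -3.10, b = 1.28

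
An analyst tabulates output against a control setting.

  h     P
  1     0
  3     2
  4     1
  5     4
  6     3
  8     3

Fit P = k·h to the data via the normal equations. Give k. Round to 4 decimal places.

k = 0.4768

Compute the Gram sums: Σh·h = 151.
Right-hand side: Σh·P = 72.
XᵀX·[k]ᵀ = XᵀP becomes [[151]]·[k]ᵀ = [72]ᵀ.
k = 72/151 = 0.476821.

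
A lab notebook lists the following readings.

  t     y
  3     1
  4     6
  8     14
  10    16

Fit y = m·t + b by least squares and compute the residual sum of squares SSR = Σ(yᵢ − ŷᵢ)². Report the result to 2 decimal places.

Setting ∂/∂m … = 0 gives: 189·m + 25·b = 299;  25·m + 4·b = 37.
Determinant 189·4 − 25² = 131.
m = (299·4 − 25·37)/131 = 271/131; b = (189·37 − 25·299)/131 = -482/131.
Residuals: -200/131, 184/131, 148/131, -132/131; SSR = 864/131.

SSR = 6.60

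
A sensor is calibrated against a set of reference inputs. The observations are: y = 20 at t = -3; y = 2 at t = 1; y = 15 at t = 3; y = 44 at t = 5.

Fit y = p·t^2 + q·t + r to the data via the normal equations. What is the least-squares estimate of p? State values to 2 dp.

p = 1.89

XᵀX·[p, q, r]ᵀ = Xᵀy reads: 788·p + 126·q + 44·r = 1417;  126·p + 44·q + 6·r = 207;  44·p + 6·q + 4·r = 81.
(Σt^2·t^2 = 788, Σt^2·t = 126, Σt^2 = 44, Σt·t = 44, Σt = 6, Σ1 = 4, Σt^2·y = 1417, Σt·y = 207, Σy = 81.)
Inverting the 3×3 Gram matrix, [p, q, r]ᵀ = [83/44, -87/110, 151/220]ᵀ.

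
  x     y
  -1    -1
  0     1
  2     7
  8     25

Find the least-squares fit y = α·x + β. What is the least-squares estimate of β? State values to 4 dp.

β = 1.4000

From the data, Σx·x = 69, Σx = 9, Σ1 = 4.
For Mᵀy: Σx·y = 215, Σy = 32.
So MᵀM·[α, β]ᵀ = Mᵀy: [[69, 9]; [9, 4]]·[α, β]ᵀ = [215, 32]ᵀ.
Determinant 69·4 − 9² = 195.
α = (215·4 − 9·32)/195 = 44/15; β = (69·32 − 9·215)/195 = 7/5.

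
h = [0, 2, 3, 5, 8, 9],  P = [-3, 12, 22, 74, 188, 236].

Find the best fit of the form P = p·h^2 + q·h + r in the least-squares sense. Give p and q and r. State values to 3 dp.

Normal-equation sums: Σh^2·h^2 = 11379, Σh^2·h = 1401, Σh^2 = 183, Σh·h = 183, Σh = 27, Σ1 = 6.
For AᵀP: Σh^2·P = 33244, Σh·P = 4088, ΣP = 529.
So AᵀA·[p, q, r]ᵀ = AᵀP: [[11379, 1401, 183]; [1401, 183, 27]; [183, 27, 6]]·[p, q, r]ᵀ = [33244, 4088, 529]ᵀ.
Row-reducing yields p = 22051/7680, q = 411/512, r = -3863/1280.

p = 2.871, q = 0.803, r = -3.018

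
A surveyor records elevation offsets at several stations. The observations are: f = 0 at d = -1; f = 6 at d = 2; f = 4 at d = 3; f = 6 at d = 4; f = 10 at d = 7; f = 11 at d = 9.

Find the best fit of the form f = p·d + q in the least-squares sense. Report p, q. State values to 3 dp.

Compute the Gram sums: Σd·d = 160, Σd = 24, Σ1 = 6.
And Σd·f = 217, Σf = 37.
det = 160·6 − 24² = 384.
p = (217·6 − 24·37)/384 = 69/64; q = (160·37 − 24·217)/384 = 89/48.

p = 1.078, q = 1.854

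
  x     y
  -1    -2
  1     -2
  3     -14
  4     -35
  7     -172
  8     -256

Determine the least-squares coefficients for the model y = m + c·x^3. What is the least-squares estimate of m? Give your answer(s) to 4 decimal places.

Entries of AᵀA: Σ1 = 6, Σx^3 = 946, Σx^3·x^3 = 384620.
For Aᵀy: Σy = -481, Σx^3·y = -192686.
Normal equations: [[6, 946]; [946, 384620]]·[m, c]ᵀ = [-481, -192686]ᵀ.
Δ = 6·384620 − 946² = 1412804.
m = ((-481)·384620 − 946·(-192686))/1412804 = -680316/353201; c = (6·(-192686) − 946·(-481))/1412804 = -350545/706402.

m = -1.9261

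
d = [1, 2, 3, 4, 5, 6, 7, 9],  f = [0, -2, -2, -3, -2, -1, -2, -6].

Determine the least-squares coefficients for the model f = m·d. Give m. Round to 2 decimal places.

m = -0.48

From the data, Σd·d = 221.
Right-hand side: Σd·f = -106.
So XᵀX·[m]ᵀ = Xᵀf: [[221]]·[m]ᵀ = [-106]ᵀ.
m = (-106)/221 = -0.479638.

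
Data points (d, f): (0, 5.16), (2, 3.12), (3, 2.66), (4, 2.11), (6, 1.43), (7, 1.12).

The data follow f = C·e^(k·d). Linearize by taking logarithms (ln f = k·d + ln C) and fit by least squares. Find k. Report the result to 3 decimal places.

k = -0.213

With ln fᵢ as the transformed response and dᵢ as the regressor:
Σd = 22.0000, Σ(d)² = 114.0000, Σln f = 4.9748, Σd·ln f = 11.1367.
Equations: 114.0000·k + 22.0000·ln C = 11.1367;  22.0000·k + 6·ln C = 4.9748.
Solving (det = 200.0000): k = -0.21312, ln C = 1.61059.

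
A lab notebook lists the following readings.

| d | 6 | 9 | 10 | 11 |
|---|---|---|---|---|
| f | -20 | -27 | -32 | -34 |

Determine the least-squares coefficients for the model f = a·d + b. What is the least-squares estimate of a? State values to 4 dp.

From the data, Σd·d = 338, Σd = 36, Σ1 = 4.
Moment sums: Σd·f = -1057, Σf = -113.
XᵀX·[a, b]ᵀ = Xᵀf becomes [[338, 36]; [36, 4]]·[a, b]ᵀ = [-1057, -113]ᵀ.
Δ = 338·4 − 36² = 56.
a = ((-1057)·4 − 36·(-113))/56 = -20/7; b = (338·(-113) − 36·(-1057))/56 = -71/28.

a = -2.8571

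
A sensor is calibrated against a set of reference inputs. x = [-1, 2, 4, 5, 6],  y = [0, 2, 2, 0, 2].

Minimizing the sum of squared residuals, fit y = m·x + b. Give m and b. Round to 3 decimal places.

Sums needed: Σx·x = 82, Σx = 16, Σ1 = 5.
Moment sums: Σx·y = 24, Σy = 6.
AᵀA·[m, b]ᵀ = Aᵀy becomes [[82, 16]; [16, 5]]·[m, b]ᵀ = [24, 6]ᵀ.
det = 82·5 − 16² = 154.
m = (24·5 − 16·6)/154 = 12/77; b = (82·6 − 16·24)/154 = 54/77.

m = 0.156, b = 0.701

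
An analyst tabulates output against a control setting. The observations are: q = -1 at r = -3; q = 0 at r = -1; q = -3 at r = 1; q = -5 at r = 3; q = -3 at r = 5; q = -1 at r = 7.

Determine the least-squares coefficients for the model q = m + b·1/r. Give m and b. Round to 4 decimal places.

m = -2.0572, b = -1.9148

Compute the Gram sums: Σ1 = 6, Σ1/r = 12/35, Σ1/r·1/r = 25166/11025.
And Σq = -13, Σ1/r·q = -533/105.
Normal equations: [[6, 12/35]; [12/35, 25166/11025]]·[m, b]ᵀ = [-13, -533/105]ᵀ.
Determinant 6·(25166/11025) − (12/35)² = 1996/147.
m = ((-13)·(25166/11025) − (12/35)·(-533/105))/(1996/147) = -30797/14970; b = (6·(-533/105) − (12/35)·(-13))/(1996/147) = -1911/998.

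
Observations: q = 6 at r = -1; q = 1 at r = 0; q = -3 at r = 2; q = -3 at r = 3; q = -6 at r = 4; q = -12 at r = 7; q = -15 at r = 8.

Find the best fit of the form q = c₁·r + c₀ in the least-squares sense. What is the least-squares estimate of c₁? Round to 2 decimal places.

c₁ = -2.13

Compute the Gram sums: Σr·r = 143, Σr = 23, Σ1 = 7.
And Σr·q = -249, Σq = -32.
AᵀA·[c₁, c₀]ᵀ = Aᵀq becomes [[143, 23]; [23, 7]]·[c₁, c₀]ᵀ = [-249, -32]ᵀ.
Determinant 143·7 − 23² = 472.
c₁ = ((-249)·7 − 23·(-32))/472 = -1007/472; c₀ = (143·(-32) − 23·(-249))/472 = 1151/472.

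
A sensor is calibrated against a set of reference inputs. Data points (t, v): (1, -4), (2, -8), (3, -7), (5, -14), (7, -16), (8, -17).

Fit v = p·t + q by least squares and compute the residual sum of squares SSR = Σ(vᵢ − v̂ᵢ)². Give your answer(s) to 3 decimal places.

SSR = 8.517

XᵀX·[p, q]ᵀ = Xᵀv reads: 152·p + 26·q = -359;  26·p + 6·q = -66.
(Σt·t = 152, Σt = 26, Σ1 = 6, Σt·v = -359, Σv = -66.)
Eliminating q: 6·(row 1) − 26·(row 2) gives 236·p = 6·(-359) − 26·(-66) = -438, so p = -219/118.
Then q = ((-66) − 26·(-219/118))/6 = -349/118.
Residuals: 48/59, -157/118, 90/59, -104/59, -3/59, 95/118; SSR = 1005/118.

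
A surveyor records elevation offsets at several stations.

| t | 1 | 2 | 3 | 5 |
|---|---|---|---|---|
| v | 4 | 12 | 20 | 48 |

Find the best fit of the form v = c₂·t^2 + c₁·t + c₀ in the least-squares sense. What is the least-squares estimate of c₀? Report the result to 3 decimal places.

c₀ = 0.255

From the data, Σt^2·t^2 = 723, Σt^2·t = 161, Σt^2 = 39, Σt·t = 39, Σt = 11, Σ1 = 4.
For Aᵀv: Σt^2·v = 1432, Σt·v = 328, Σv = 84.
Inverting the 3×3 Gram matrix, [c₂, c₁, c₀]ᵀ = [15/11, 149/55, 14/55]ᵀ.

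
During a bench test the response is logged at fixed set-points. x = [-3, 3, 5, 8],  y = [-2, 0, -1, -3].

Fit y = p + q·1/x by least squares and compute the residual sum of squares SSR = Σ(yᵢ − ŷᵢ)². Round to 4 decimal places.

Entries of MᵀM: Σ1 = 4, Σ1/x = 13/40, Σ1/x·1/x = 4001/14400.
Right-hand side: Σy = -6, Σ1/x·y = 11/120.
MᵀM·[p, q]ᵀ = Mᵀy becomes [[4, 13/40]; [13/40, 4001/14400]]·[p, q]ᵀ = [-6, 11/120]ᵀ.
Determinant 4·(4001/14400) − (13/40)² = 14483/14400.
p = ((-6)·(4001/14400) − (13/40)·(11/120))/(14483/14400) = -24435/14483; q = (4·(11/120) − (13/40)·(-6))/(14483/14400) = 33360/14483.
Residuals: 6589/14483, 13315/14483, 3280/14483, -3312/2069; SSR = 53094/14483.

SSR = 3.6660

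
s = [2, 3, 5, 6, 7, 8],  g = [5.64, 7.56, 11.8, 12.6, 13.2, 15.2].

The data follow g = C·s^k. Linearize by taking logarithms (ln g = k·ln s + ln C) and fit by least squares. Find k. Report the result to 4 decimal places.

Taking logs, ln g = k·ln s + ln C, so regress ln g on ln s.
Σln s = 9.2183, Σ(ln s)² = 15.5987, Σln g = 14.0561, Σln s·ln g = 22.6131.
Normal system: [[15.5987, 9.2183]; [9.2183, 6]]·[k, ln C]ᵀ = [22.6131, 14.0561]ᵀ.
Solving (det = 8.6152): k = 0.70868, ln C = 1.25388.

k = 0.7087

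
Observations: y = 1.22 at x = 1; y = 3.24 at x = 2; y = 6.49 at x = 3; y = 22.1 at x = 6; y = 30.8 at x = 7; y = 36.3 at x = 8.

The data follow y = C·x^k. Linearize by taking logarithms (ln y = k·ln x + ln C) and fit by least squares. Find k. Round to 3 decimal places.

k = 1.671

Linearized form: ln y = k·ln x + ln C. From the 6 transformed points,
Σln x = 7.6089, Σ(ln x)² = 13.0084, Σln y = 13.3596, Σln x·ln y = 22.5547.
Normal system: [[13.0084, 7.6089]; [7.6089, 6]]·[k, ln C]ᵀ = [22.5547, 13.3596]ᵀ.
Slope k = (n·Σln x·ln y − Σln x·Σln y)/(n·Σ(ln x)² − (Σln x)²) = (6·22.5547 − 7.6089·13.3596)/20.1558 = 1.67082; ln C = (Σln y − k·Σln x)/n = 0.10776.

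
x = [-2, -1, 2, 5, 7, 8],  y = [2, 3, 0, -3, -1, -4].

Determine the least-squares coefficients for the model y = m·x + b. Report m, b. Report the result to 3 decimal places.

m = -0.593, b = 1.378

MᵀM·[m, b]ᵀ = Mᵀy reads: 147·m + 19·b = -61;  19·m + 6·b = -3.
(Σx·x = 147, Σx = 19, Σ1 = 6, Σx·y = -61, Σy = -3.)
Eliminating b: 6·(row 1) − 19·(row 2) gives 521·m = 6·(-61) − 19·(-3) = -309, so m = -309/521.
Then b = ((-3) − 19·(-309/521))/6 = 718/521.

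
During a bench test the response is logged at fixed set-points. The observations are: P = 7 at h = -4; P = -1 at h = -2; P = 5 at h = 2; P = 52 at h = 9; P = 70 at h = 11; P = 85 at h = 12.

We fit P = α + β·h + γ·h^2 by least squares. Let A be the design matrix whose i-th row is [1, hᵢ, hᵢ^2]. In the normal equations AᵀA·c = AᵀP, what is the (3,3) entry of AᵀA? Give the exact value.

Row 3 ↔ basis h^2, column 3 ↔ basis h^2, so (AᵀA)_{3,3} = Σᵢ (h^2)·(h^2) = (16)·(16) + (4)·(4) + (4)·(4) + (81)·(81) + (121)·(121) + (144)·(144) = 42226.

42226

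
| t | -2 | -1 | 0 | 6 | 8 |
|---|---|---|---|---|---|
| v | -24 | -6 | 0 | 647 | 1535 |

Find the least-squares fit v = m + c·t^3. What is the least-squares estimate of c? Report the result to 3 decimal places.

c = 3.000

Entries of MᵀM: Σ1 = 5, Σt^3 = 719, Σt^3·t^3 = 308865.
Moment sums: Σv = 2152, Σt^3·v = 925870.
Normal equations: [[5, 719]; [719, 308865]]·[m, c]ᵀ = [2152, 925870]ᵀ.
Eliminating c: 308865·(row 1) − 719·(row 2) gives 1027364·m = 308865·2152 − 719·925870 = -1023050, so m = -511525/513682.
Then c = (925870 − 719·(-511525/513682))/308865 = 1541031/513682.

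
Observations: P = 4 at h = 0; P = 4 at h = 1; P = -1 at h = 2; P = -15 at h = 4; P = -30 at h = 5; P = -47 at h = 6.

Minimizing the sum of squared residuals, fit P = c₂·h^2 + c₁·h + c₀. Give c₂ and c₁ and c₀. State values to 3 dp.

Forming AᵀA = [[2194, 414, 82]; [414, 82, 18]; [82, 18, 6]] and AᵀP = [-2682, -490, -85]ᵀ gives AᵀA·[c₂, c₁, c₀]ᵀ = AᵀP.
Solving the 3×3 system (Gaussian elimination) gives c₂ = -331/196, c₁ = 341/196, c₀ = 181/49.

c₂ = -1.689, c₁ = 1.740, c₀ = 3.694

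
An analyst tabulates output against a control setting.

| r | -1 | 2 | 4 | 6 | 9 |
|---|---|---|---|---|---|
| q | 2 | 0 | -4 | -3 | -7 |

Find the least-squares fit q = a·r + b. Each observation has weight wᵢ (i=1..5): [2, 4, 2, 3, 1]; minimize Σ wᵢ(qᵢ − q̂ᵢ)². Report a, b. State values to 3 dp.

a = -0.856, b = 1.258

Sums needed: Σwᵢ·r·r = 239, Σwᵢ·r = 41, Σwᵢ·1 = 12.
Right-hand side: Σwᵢ·r·q = -153, Σwᵢ·q = -20.
Eliminating b: 12·(row 1) − 41·(row 2) gives 1187·a = 12·(-153) − 41·(-20) = -1016, so a = -1016/1187.
Then b = ((-20) − 41·(-1016/1187))/12 = 1493/1187.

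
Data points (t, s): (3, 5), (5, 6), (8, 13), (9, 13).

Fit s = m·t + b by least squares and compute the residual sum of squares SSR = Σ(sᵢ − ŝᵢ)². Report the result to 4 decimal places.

SSR = 3.6703

The normal system AᵀA·[m, b]ᵀ = Aᵀs is [[179, 25]; [25, 4]]·[m, b]ᵀ = [266, 37]ᵀ.
Δ = 179·4 − 25² = 91.
m = (266·4 − 25·37)/91 = 139/91; b = (179·37 − 25·266)/91 = -27/91.
Residuals: 5/7, -122/91, 14/13, -41/91; SSR = 334/91.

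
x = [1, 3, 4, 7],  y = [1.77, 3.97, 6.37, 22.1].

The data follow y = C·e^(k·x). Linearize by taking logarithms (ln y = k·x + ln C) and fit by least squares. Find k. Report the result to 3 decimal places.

k = 0.422

Let Y = ln y. Fitting Y = k·x + ln C by least squares:
AᵀA = [[75.0000, 15.0000]; [15.0000, 4]], rhs = [33.7827, 6.8969]ᵀ  (here Σx = 15.0000, Σ(x)² = 75.0000, Σln y = 6.8969, Σx·ln y = 33.7827).
Δ = 75.0000·4 − (15.0000)² = 75.0000; k = (33.7827·4 − 15.0000·6.8969)/75.0000 = 0.42236, ln C = (75.0000·6.8969 − 15.0000·33.7827)/75.0000 = 0.14038.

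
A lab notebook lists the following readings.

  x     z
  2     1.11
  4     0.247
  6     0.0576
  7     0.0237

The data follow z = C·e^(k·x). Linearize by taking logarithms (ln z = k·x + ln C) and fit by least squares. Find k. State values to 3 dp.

k = -0.761

With ln zᵢ as the transformed response and xᵢ as the regressor:
Σx = 19.0000, Σ(x)² = 105.0000, Σln z = -7.8905, Σx·ln z = -48.7061.
Equations: 105.0000·k + 19.0000·ln C = -48.7061;  19.0000·k + 4·ln C = -7.8905.
Solving (det = 59.0000): k = -0.76109, ln C = 1.64257.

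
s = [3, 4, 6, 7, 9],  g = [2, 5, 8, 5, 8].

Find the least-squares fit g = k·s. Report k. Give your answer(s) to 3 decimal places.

k = 0.948

Entries of MᵀM: Σs·s = 191.
And Σs·g = 181.
MᵀM·[k]ᵀ = Mᵀg becomes [[191]]·[k]ᵀ = [181]ᵀ.
Hence k = 181 / 191 ≈ 0.947644.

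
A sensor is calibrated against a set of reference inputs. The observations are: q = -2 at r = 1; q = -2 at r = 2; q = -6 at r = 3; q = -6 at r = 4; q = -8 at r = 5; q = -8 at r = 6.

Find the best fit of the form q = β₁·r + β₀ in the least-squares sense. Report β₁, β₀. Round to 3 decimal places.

The normal equations are: 91·β₁ + 21·β₀ = -136;  21·β₁ + 6·β₀ = -32.
(Σr·r = 91, Σr = 21, Σ1 = 6, Σr·q = -136, Σq = -32.)
Determinant 91·6 − 21² = 105.
β₁ = ((-136)·6 − 21·(-32))/105 = -48/35; β₀ = (91·(-32) − 21·(-136))/105 = -8/15.

β₁ = -1.371, β₀ = -0.533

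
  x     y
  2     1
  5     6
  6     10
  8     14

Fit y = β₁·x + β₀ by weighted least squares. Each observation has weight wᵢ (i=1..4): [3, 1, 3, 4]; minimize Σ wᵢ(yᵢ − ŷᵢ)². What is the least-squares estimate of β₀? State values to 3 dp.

From the data, Σwᵢ·x·x = 401, Σwᵢ·x = 61, Σwᵢ·1 = 11.
Right-hand side: Σwᵢ·x·y = 664, Σwᵢ·y = 95.
So MᵀWM·[β₁, β₀]ᵀ = MᵀWy: [[401, 61]; [61, 11]]·[β₁, β₀]ᵀ = [664, 95]ᵀ.
det = 401·11 − 61² = 690.
β₁ = (664·11 − 61·95)/690 = 503/230; β₀ = (401·95 − 61·664)/690 = -803/230.

β₀ = -3.491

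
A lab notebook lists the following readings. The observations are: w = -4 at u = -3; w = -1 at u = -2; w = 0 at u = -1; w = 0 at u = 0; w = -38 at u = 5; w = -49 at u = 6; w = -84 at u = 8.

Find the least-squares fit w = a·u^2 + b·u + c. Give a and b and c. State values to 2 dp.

a = -1.05, b = -1.98, c = -0.58

Compute the Gram sums: Σu^2·u^2 = 6115, Σu^2·u = 817, Σu^2 = 139, Σu·u = 139, Σu = 13, Σ1 = 7.
Right-hand side: Σu^2·w = -8130, Σu·w = -1142, Σw = -176.
Row-reducing yields a = -22409/21294, b = -42089/21294, c = -6124/10647.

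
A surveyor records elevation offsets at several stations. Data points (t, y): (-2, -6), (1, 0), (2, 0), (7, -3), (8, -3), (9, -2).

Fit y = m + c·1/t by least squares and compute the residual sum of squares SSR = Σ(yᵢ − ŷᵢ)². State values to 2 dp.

With design matrix A, AᵀA = [[6, 695/504]; [695/504, 393313/254016]] and Aᵀy = [-14, 995/504]ᵀ.
det = 6·(393313/254016) − (695/504)² = 1876853/254016.
m = ((-14)·(393313/254016) − (695/504)·(995/504))/(1876853/254016) = -6197907/1876853; c = (6·(995/504) − (695/504)·(-14))/(1876853/254016) = 7912800/1876853.
Residuals: -1106811/1876853, -1714893/1876853, 2241507/1876853, -563052/1876853, -421752/1876853, 1565001/1876853; SSR = 6465276/1876853.

SSR = 3.44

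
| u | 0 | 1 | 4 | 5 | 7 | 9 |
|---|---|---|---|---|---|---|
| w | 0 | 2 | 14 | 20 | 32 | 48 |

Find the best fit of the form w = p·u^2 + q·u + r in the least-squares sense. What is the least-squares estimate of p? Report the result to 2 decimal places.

From the data, Σu^2·u^2 = 9844, Σu^2·u = 1262, Σu^2 = 172, Σu·u = 172, Σu = 26, Σ1 = 6.
Moment sums: Σu^2·w = 6182, Σu·w = 814, Σw = 116.
Normal equations: [[9844, 1262, 172]; [1262, 172, 26]; [172, 26, 6]]·[p, q, r]ᵀ = [6182, 814, 116]ᵀ.
Solving the 3×3 system (Gaussian elimination) gives p = 432/1229, q = 2687/1229, r = -267/1229.

p = 0.35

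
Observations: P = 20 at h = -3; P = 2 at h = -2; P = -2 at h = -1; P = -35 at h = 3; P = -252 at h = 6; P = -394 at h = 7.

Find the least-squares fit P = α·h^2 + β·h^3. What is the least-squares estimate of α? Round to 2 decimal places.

Forming AᵀA = [[3876, 24550]; [24550, 165828]] and AᵀP = [-28507, -191073]ᵀ gives AᵀA·[α, β]ᵀ = AᵀP.
det = 3876·165828 − 24550² = 40046828.
α = ((-28507)·165828 − 24550·(-191073))/40046828 = -18208323/20023414; β = (3876·(-191073) − 24550·(-28507))/40046828 = -20376049/20023414.

α = -0.91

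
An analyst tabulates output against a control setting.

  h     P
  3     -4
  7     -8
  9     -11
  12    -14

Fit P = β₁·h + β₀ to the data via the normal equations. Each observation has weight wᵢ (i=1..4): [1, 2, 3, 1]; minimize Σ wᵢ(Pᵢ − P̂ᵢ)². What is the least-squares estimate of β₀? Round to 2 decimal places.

β₀ = -0.35

Sums needed: Σwᵢ·h·h = 494, Σwᵢ·h = 56, Σwᵢ·1 = 7.
Right-hand side: Σwᵢ·h·P = -589, Σwᵢ·P = -67.
Eliminating β₀: 7·(row 1) − 56·(row 2) gives 322·β₁ = 7·(-589) − 56·(-67) = -371, so β₁ = -53/46.
Then β₀ = ((-67) − 56·(-53/46))/7 = -57/161.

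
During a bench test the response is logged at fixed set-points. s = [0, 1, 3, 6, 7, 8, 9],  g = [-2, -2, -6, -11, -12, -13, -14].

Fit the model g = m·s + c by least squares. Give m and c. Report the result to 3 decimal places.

Compute the Gram sums: Σs·s = 240, Σs = 34, Σ1 = 7.
For Aᵀg: Σs·g = -400, Σg = -60.
So AᵀA·[m, c]ᵀ = Aᵀg: [[240, 34]; [34, 7]]·[m, c]ᵀ = [-400, -60]ᵀ.
Eliminating c: 7·(row 1) − 34·(row 2) gives 524·m = 7·(-400) − 34·(-60) = -760, so m = -190/131.
Then c = ((-60) − 34·(-190/131))/7 = -200/131.

m = -1.450, c = -1.527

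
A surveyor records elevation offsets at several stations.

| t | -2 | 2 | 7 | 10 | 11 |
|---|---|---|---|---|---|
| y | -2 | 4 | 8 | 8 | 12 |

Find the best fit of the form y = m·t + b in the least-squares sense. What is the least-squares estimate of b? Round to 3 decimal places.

b = 0.825

Setting ∂/∂m … = 0 gives: 278·m + 28·b = 280;  28·m + 5·b = 30.
Eliminating b: 5·(row 1) − 28·(row 2) gives 606·m = 5·280 − 28·30 = 560, so m = 280/303.
Then b = (30 − 28·(280/303))/5 = 250/303.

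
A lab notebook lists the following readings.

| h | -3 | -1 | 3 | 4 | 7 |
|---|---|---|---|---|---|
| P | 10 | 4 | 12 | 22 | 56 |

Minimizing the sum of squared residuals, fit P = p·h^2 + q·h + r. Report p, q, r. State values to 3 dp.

The normal system XᵀX·[p, q, r]ᵀ = XᵀP is [[2820, 406, 84]; [406, 84, 10]; [84, 10, 5]]·[p, q, r]ᵀ = [3298, 482, 104]ᵀ.
Row-reducing yields p = 3273/3223, q = 1627/3223, r = 8798/3223.

p = 1.016, q = 0.505, r = 2.730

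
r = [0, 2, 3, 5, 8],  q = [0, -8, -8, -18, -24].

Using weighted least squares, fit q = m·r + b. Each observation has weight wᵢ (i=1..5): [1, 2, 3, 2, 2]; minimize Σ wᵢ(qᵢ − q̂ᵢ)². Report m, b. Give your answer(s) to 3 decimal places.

Sums needed: Σwᵢ·r·r = 213, Σwᵢ·r = 39, Σwᵢ·1 = 10.
Moment sums: Σwᵢ·r·q = -668, Σwᵢ·q = -124.
XᵀWX·[m, b]ᵀ = XᵀWq becomes [[213, 39]; [39, 10]]·[m, b]ᵀ = [-668, -124]ᵀ.
Eliminating b: 10·(row 1) − 39·(row 2) gives 609·m = 10·(-668) − 39·(-124) = -1844, so m = -1844/609.
Then b = ((-124) − 39·(-1844/609))/10 = -120/203.

m = -3.028, b = -0.591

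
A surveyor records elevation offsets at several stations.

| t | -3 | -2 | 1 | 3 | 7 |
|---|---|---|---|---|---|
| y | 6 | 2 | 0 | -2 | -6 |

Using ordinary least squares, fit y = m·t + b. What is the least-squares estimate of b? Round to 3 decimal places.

From the data, Σt·t = 72, Σt = 6, Σ1 = 5.
For Xᵀy: Σt·y = -70, Σy = 0.
Eliminating b: 5·(row 1) − 6·(row 2) gives 324·m = 5·(-70) − 6·0 = -350, so m = -175/162.
Then b = (0 − 6·(-175/162))/5 = 35/27.

b = 1.296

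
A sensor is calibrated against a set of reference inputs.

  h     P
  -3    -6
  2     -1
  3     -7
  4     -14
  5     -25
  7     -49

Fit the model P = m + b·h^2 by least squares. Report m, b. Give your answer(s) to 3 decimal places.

Forming AᵀA = [[6, 112]; [112, 3460]] and AᵀP = [-102, -3371]ᵀ gives AᵀA·[m, b]ᵀ = AᵀP.
Δ = 6·3460 − 112² = 8216.
m = ((-102)·3460 − 112·(-3371))/8216 = 3079/1027; b = (6·(-3371) − 112·(-102))/8216 = -4401/4108.

m = 2.998, b = -1.071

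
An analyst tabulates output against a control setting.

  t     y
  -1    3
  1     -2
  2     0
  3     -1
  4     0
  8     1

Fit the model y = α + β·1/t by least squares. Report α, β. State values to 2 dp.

α = 0.66, β = -2.46

Forming MᵀM = [[6, 29/24]; [29/24, 1405/576]] and Mᵀy = [1, -125/24]ᵀ gives MᵀM·[α, β]ᵀ = Mᵀy.
det = 6·(1405/576) − (29/24)² = 7589/576.
α = (1·(1405/576) − (29/24)·(-125/24))/(7589/576) = 5030/7589; β = (6·(-125/24) − (29/24)·1)/(7589/576) = -18696/7589.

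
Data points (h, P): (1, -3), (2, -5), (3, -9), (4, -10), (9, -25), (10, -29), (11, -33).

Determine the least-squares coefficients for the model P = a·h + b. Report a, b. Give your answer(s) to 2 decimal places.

a = -2.96, b = 0.65

The normal equations are: 332·a + 40·b = -958;  40·a + 7·b = -114.
Eliminating b: 7·(row 1) − 40·(row 2) gives 724·a = 7·(-958) − 40·(-114) = -2146, so a = -1073/362.
Then b = ((-114) − 40·(-1073/362))/7 = 118/181.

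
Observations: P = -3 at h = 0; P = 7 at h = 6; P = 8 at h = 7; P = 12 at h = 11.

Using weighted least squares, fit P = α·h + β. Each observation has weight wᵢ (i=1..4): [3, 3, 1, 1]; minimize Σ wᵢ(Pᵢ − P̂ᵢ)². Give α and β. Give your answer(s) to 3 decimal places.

From the data, Σwᵢ·h·h = 278, Σwᵢ·h = 36, Σwᵢ·1 = 8.
Right-hand side: Σwᵢ·h·P = 314, Σwᵢ·P = 32.
So XᵀWX·[α, β]ᵀ = XᵀWP: [[278, 36]; [36, 8]]·[α, β]ᵀ = [314, 32]ᵀ.
det = 278·8 − 36² = 928.
α = (314·8 − 36·32)/928 = 85/58; β = (278·32 − 36·314)/928 = -301/116.

α = 1.466, β = -2.595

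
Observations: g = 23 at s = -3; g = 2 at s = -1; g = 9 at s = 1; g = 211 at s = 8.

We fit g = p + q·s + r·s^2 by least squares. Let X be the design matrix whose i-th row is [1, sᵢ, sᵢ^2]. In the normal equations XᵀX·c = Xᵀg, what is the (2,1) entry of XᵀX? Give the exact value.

Row 2 ↔ basis s, column 1 ↔ basis 1, so (XᵀX)_{2,1} = Σᵢ s = (-3)·(1) + (-1)·(1) + (1)·(1) + (8)·(1) = 5.

5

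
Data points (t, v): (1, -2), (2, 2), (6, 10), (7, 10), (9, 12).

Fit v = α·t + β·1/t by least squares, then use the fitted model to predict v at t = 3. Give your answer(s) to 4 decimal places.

Setting ∂/∂α … = 0 gives: 171·α + 5·β = 240;  5·α + (10403/7938)·β = 24/7.
Δ = 171·(10403/7938) − 5² = 175607/882.
α = (240·(10403/7938) − 5·(24/7))/(175607/882) = 786880/526821; β = (171·(24/7) − 5·240)/(175607/882) = -541296/175607.
At t = 3: v̂ = (786880/526821)·(3) + (-541296/175607)·(1/3) = 606448/175607.

v̂ = 3.4534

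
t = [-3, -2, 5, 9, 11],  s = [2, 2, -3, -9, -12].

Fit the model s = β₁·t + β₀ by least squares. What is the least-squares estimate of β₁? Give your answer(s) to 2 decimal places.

β₁ = -0.99

MᵀM·[β₁, β₀]ᵀ = Mᵀs reads: 240·β₁ + 20·β₀ = -238;  20·β₁ + 5·β₀ = -20.
Δ = 240·5 − 20² = 800.
β₁ = ((-238)·5 − 20·(-20))/800 = -79/80; β₀ = (240·(-20) − 20·(-238))/800 = -1/20.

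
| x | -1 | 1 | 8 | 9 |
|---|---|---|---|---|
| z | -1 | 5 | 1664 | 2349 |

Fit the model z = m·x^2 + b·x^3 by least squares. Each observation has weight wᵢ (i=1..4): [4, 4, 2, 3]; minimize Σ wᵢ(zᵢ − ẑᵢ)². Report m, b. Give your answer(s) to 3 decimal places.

Setting ∂/∂m … = 0 gives: 27883·m + 242683·b = 783815;  242683·m + 2118619·b = 6841223.
Δ = 27883·2118619 − 242683² = 178415088.
m = (783815·2118619 − 242683·6841223)/178415088 = 2; b = (27883·6841223 − 242683·783815)/178415088 = 3.

m = 2.000, b = 3.000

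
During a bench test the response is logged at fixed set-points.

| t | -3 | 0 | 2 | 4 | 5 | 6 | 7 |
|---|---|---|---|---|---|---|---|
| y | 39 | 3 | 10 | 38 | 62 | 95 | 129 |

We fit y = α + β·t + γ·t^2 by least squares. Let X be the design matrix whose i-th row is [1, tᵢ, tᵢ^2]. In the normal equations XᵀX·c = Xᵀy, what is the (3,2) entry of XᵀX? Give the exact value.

729

Row 3 ↔ basis t^2, column 2 ↔ basis t, so (XᵀX)_{3,2} = Σᵢ (t^2)·(t) = (9)·(-3) + (0)·(0) + (4)·(2) + (16)·(4) + (25)·(5) + (36)·(6) + (49)·(7) = 729.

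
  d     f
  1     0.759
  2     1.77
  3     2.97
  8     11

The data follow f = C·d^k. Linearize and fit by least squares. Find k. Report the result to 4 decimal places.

Taking logs, ln f = k·ln d + ln C, so regress ln f on ln d.
Over the data: Σln d = 3.8712, Σ(ln d)² = 6.0115, Σln f = 3.7817, Σln d·ln f = 6.5780.
Normal system: [[6.0115, 3.8712]; [3.8712, 4]]·[k, ln C]ᵀ = [6.5780, 3.7817]ᵀ.
Slope k = (n·Σln d·ln f − Σln d·Σln f)/(n·Σ(ln d)² − (Σln d)²) = (4·6.5780 − 3.8712·3.7817)/9.0597 = 1.28836; ln C = (Σln f − k·Σln d)/n = -0.30146.

k = 1.2884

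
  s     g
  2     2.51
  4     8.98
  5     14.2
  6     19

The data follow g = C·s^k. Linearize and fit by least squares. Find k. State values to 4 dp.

k = 1.8578

Let Y = ln g. Fitting Y = k·ln s + ln C by least squares:
Σln s = 5.4806, Σ(ln s)² = 8.2030, Σln g = 8.7130, Σln s·ln g = 13.2268.
Normal system: [[8.2030, 5.4806]; [5.4806, 4]]·[k, ln C]ᵀ = [13.2268, 8.7130]ᵀ.
Slope k = (n·Σln s·ln g − Σln s·Σln g)/(n·Σ(ln s)² − (Σln s)²) = (4·13.2268 − 5.4806·8.7130)/2.7744 = 1.85784; ln C = (Σln g − k·Σln s)/n = -0.36730.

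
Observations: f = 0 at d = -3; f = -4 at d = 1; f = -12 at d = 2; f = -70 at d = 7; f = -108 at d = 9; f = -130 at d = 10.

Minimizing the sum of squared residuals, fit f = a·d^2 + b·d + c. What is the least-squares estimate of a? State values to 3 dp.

a = -0.976

Compute the Gram sums: Σd^2·d^2 = 19060, Σd^2·d = 2054, Σd^2 = 244, Σd·d = 244, Σd = 26, Σ1 = 6.
Moment sums: Σd^2·f = -25230, Σd·f = -2790, Σf = -324.
Row-reducing yields a = -50428/51673, b = -162631/51673, c = -34869/51673.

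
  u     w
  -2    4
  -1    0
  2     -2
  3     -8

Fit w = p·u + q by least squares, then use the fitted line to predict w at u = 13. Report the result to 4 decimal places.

Normal-equation sums: Σu·u = 18, Σu = 2, Σ1 = 4.
Moment sums: Σu·w = -36, Σw = -6.
Normal equations: [[18, 2]; [2, 4]]·[p, q]ᵀ = [-36, -6]ᵀ.
Eliminating q: 4·(row 1) − 2·(row 2) gives 68·p = 4·(-36) − 2·(-6) = -132, so p = -33/17.
Then q = ((-6) − 2·(-33/17))/4 = -9/17.
At u = 13: ŵ = (-33/17)·(13) + (-9/17)·(1) = -438/17.

ŵ = -25.7647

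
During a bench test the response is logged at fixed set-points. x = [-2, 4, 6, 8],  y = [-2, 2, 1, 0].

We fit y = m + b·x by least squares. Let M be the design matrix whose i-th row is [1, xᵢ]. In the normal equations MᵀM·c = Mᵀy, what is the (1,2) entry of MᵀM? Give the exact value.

Row 1 ↔ basis 1, column 2 ↔ basis x, so (MᵀM)_{1,2} = Σᵢ x = (1)·(-2) + (1)·(4) + (1)·(6) + (1)·(8) = 16.

16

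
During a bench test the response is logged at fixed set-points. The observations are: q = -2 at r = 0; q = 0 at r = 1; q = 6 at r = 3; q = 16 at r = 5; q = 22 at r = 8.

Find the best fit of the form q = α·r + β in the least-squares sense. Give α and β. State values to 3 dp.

α = 3.184, β = -2.427

Compute the Gram sums: Σr·r = 99, Σr = 17, Σ1 = 5.
And Σr·q = 274, Σq = 42.
det = 99·5 − 17² = 206.
α = (274·5 − 17·42)/206 = 328/103; β = (99·42 − 17·274)/206 = -250/103.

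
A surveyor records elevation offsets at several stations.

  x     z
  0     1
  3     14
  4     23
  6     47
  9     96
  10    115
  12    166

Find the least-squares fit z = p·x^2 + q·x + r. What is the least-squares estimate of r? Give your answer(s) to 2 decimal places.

Normal-equation sums: Σx^2·x^2 = 38930, Σx^2·x = 3764, Σx^2 = 386, Σx·x = 386, Σx = 44, Σ1 = 7.
And Σx^2·z = 45366, Σx·z = 4422, Σz = 462.
MᵀM·[p, q, r]ᵀ = Mᵀz becomes [[38930, 3764, 386]; [3764, 386, 44]; [386, 44, 7]]·[p, q, r]ᵀ = [45366, 4422, 462]ᵀ.
Solving the 3×3 system (Gaussian elimination) gives p = 12157/11781, q = 14813/11781, r = 4688/3927.

r = 1.19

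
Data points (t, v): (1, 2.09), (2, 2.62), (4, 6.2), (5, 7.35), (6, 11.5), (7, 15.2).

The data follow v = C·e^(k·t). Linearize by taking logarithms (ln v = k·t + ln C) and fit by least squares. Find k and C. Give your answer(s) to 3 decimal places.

k = 0.340, C = 1.439

Linearized form: ln v = k·t + ln C. From the 6 transformed points,
XᵀX = [[131.0000, 25.0000]; [25.0000, 6]], rhs = [53.6384, 10.6832]ᵀ  (here Σt = 25.0000, Σ(t)² = 131.0000, Σln v = 10.6832, Σt·ln v = 53.6384).
Δ = 131.0000·6 − (25.0000)² = 161.0000; k = (53.6384·6 − 25.0000·10.6832)/161.0000 = 0.34006, ln C = (131.0000·10.6832 − 25.0000·53.6384)/161.0000 = 0.36363, so C = exp(0.36363) = 1.43854.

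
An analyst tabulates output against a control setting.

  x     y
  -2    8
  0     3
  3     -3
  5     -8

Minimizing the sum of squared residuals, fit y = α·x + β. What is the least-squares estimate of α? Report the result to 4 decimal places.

Compute the Gram sums: Σx·x = 38, Σx = 6, Σ1 = 4.
For Aᵀy: Σx·y = -65, Σy = 0.
AᵀA·[α, β]ᵀ = Aᵀy becomes [[38, 6]; [6, 4]]·[α, β]ᵀ = [-65, 0]ᵀ.
Δ = 38·4 − 6² = 116.
α = ((-65)·4 − 6·0)/116 = -65/29; β = (38·0 − 6·(-65))/116 = 195/58.

α = -2.2414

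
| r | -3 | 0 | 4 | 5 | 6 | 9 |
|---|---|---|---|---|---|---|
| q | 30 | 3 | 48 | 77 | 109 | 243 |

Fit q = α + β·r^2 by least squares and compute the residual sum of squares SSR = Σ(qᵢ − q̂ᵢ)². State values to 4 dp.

The normal equations are: 6·α + 167·β = 510;  167·α + 8819·β = 26570.
(Σ1 = 6, Σr^2 = 167, Σr^2·r^2 = 8819, Σq = 510, Σr^2·q = 26570.)
det = 6·8819 − 167² = 25025.
α = (510·8819 − 167·26570)/25025 = 220/91; β = (6·26570 − 167·510)/25025 = 270/91.
Residuals: 80/91, 53/91, -172/91, 37/91, -3/13, 23/91; SSR = 452/91.

SSR = 4.9670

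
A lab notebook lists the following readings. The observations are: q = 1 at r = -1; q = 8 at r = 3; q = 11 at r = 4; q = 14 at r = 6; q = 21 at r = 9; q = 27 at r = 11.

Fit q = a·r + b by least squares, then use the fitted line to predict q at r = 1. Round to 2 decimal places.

Sums needed: Σr·r = 264, Σr = 32, Σ1 = 6.
And Σr·q = 637, Σq = 82.
Eliminating b: 6·(row 1) − 32·(row 2) gives 560·a = 6·637 − 32·82 = 1198, so a = 599/280.
Then b = (82 − 32·(599/280))/6 = 79/35.
At r = 1: q̂ = (599/280)·(1) + (79/35)·(1) = 1231/280.

q̂ = 4.40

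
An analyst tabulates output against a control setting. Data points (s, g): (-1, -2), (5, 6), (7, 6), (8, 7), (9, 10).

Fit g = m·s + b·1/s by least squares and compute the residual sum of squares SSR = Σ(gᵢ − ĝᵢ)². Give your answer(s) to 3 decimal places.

SSR = 3.883

Entries of XᵀX: Σs·s = 220, Σs·1/s = 5, Σ1/s·1/s = 6911641/6350400.
Moment sums: Σs·g = 220, Σ1/s·g = 15229/2520.
XᵀX·[m, b]ᵀ = Xᵀg becomes [[220, 5]; [5, 6911641/6350400]]·[m, b]ᵀ = [220, 15229/2520]ᵀ.
Eliminating b: (6911641/6350400)·(row 1) − 5·(row 2) gives (68090051/317520)·m = (6911641/6350400)·220 − 5·(15229/2520) = 66433781/317520, so m = 66433781/68090051.
Then b = ((15229/2520) − 5·(66433781/68090051))/(6911641/6350400) = 72875880/68090051.
Residuals: 3129559/68090051, 61796225/68090051, -66907001/68090051, -63949376/68090051, 74899161/68090051; SSR = 264422204/68090051.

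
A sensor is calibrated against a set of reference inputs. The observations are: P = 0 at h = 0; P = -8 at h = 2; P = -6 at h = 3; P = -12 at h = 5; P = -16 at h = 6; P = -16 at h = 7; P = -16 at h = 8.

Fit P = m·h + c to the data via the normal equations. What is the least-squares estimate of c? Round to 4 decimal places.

Forming AᵀA = [[187, 31]; [31, 7]] and AᵀP = [-430, -74]ᵀ gives AᵀA·[m, c]ᵀ = AᵀP.
Determinant 187·7 − 31² = 348.
m = ((-430)·7 − 31·(-74))/348 = -179/87; c = (187·(-74) − 31·(-430))/348 = -127/87.

c = -1.4598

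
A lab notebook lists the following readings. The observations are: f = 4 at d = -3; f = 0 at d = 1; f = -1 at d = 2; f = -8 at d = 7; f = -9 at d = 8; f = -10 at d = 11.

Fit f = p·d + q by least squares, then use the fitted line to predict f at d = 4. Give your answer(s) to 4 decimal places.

f̂ = -3.6355

Setting ∂/∂p … = 0 gives: 248·p + 26·q = -252;  26·p + 6·q = -24.
(Σd·d = 248, Σd = 26, Σ1 = 6, Σd·f = -252, Σf = -24.)
Δ = 248·6 − 26² = 812.
p = ((-252)·6 − 26·(-24))/812 = -222/203; q = (248·(-24) − 26·(-252))/812 = 150/203.
At d = 4: f̂ = (-222/203)·(4) + (150/203)·(1) = -738/203.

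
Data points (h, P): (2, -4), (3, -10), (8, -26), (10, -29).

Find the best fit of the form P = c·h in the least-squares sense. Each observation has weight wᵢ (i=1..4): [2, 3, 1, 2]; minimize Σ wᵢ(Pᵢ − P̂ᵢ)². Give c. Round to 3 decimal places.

The normal system MᵀWM·[c]ᵀ = MᵀWP is [[299]]·[c]ᵀ = [-894]ᵀ.
c = (-894)/299 = -2.98997.

c = -2.990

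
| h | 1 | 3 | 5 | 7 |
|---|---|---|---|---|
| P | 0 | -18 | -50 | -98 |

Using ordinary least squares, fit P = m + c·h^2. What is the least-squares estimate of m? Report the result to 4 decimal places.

Normal-equation sums: Σ1 = 4, Σh^2 = 84, Σh^2·h^2 = 3108.
And ΣP = -166, Σh^2·P = -6214.
So MᵀM·[m, c]ᵀ = MᵀP: [[4, 84]; [84, 3108]]·[m, c]ᵀ = [-166, -6214]ᵀ.
Eliminating c: 3108·(row 1) − 84·(row 2) gives 5376·m = 3108·(-166) − 84·(-6214) = 6048, so m = 9/8.
Then c = ((-6214) − 84·(9/8))/3108 = -341/168.

m = 1.1250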